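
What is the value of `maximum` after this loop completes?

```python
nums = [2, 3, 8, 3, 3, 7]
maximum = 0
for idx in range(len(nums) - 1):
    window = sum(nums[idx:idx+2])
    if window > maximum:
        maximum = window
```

Max sum of 2-element window in [2, 3, 8, 3, 3, 7]
`maximum` takes the values: 0 → 5 → 11

Answer: 11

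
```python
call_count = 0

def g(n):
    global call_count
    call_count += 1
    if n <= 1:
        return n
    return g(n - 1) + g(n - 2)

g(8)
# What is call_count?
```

Calls(n) = 1 + Calls(n-1) + Calls(n-2); Calls(0)=Calls(1)=1. For n=8 this gives 67.

Answer: 67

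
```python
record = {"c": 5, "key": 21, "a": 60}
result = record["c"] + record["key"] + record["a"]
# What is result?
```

Trace:
`record = {"c": 5, "key": 21, "a": 60}` → record = {'c': 5, 'key': 21, 'a': 60}
`result = record["c"] + record["key"] + record["a"]` → result = 86
So result = 86

Answer: 86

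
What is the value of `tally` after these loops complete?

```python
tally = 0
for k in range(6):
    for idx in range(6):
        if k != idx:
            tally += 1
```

6² - 6 (exclude diagonal)
`tally` takes the values: 0 → 1 → 2 → 3 → 4 → 5 → 6 → 7 → 8 → 9 → 10 → 11 → 12 → 13 → 14 → 15 → 16 → 17 → 18 → 19 → 20 → 21 → 22 → 23 → 24 → 25 → 26 → 27 → 28 → 29 → 30

Answer: 30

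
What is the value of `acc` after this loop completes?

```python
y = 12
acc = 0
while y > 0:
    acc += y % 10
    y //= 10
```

Sum digits of 12
`acc` takes the values: 0 → 2 → 3

Answer: 3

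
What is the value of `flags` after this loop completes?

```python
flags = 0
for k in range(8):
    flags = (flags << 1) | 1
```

Build 8 consecutive 1-bits: 0b11111111
`flags` takes the values: 0 → 1 → 3 → 7 → 15 → 31 → 63 → 127 → 255

Answer: 255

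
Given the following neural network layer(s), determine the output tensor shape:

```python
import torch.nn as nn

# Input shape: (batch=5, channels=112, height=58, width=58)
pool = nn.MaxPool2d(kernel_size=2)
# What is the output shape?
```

Input: (5, 112, 58, 58) -> Output: (5, 112, 29, 29)

Answer: (5, 112, 29, 29)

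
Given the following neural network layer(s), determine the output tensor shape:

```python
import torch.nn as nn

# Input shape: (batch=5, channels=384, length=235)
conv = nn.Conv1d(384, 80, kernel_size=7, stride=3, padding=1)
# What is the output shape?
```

Input: (5, 384, 235) -> Output: (5, 80, 77)

Answer: (5, 80, 77)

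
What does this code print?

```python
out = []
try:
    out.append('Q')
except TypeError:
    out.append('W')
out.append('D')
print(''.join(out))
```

Execution trace: 'Q' (try body, no exception) → 'D' (after the try/except). Output: QD

Answer: QD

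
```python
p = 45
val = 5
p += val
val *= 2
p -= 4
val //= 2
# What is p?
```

Trace:
`p = 45` → p = 45
`val = 5` → val = 5
`p += val` → p = 50
`val *= 2` → val = 10
`p -= 4` → p = 46
`val //= 2` → val = 5
So p = 46

Answer: 46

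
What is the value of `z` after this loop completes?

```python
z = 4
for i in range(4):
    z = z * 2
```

Multiply by 2, 4 times: 4 * 2^4 = 64
`z` takes the values: 4 → 8 → 16 → 32 → 64

Answer: 64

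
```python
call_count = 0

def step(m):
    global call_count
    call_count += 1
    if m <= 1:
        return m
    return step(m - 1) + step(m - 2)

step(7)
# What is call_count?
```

Calls(m) = 1 + Calls(m-1) + Calls(m-2); Calls(0)=Calls(1)=1. For m=7 this gives 41.

Answer: 41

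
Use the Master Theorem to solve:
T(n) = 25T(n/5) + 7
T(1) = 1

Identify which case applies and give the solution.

a=25, b=5, f(n)=7. log_5(25) = 2. Since c=0 < 2, Case 1 applies: T(n) = Θ(n^log_b(a)) = O(n^2).

Answer: O(n^2) - Case 1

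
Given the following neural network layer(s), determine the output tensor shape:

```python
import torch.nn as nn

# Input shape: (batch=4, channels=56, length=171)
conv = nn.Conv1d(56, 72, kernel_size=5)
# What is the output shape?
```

Input: (4, 56, 171) -> Output: (4, 72, 167)

Answer: (4, 72, 167)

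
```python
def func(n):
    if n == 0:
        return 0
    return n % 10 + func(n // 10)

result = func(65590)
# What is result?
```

Sum of digits of 65590: 0 + 9 + 5 + 5 + 6 = 25

Answer: 25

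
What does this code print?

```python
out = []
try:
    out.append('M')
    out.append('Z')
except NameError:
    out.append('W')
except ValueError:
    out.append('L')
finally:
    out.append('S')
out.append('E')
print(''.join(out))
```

Execution trace: 'M' (try body) → 'Z' (try body, no exception) → 'S' (finally) → 'E' (after the try/except). Output: MZSE

Answer: MZSE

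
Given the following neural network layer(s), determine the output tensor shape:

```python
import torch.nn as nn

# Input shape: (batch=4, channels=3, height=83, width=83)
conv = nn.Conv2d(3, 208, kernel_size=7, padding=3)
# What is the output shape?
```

Input: (4, 3, 83, 83) -> Output: (4, 208, 83, 83)

Answer: (4, 208, 83, 83)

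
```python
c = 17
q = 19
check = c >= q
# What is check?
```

Trace:
`c = 17` → c = 17
`q = 19` → q = 19
`check = c >= q` → check = False
So check = False

Answer: False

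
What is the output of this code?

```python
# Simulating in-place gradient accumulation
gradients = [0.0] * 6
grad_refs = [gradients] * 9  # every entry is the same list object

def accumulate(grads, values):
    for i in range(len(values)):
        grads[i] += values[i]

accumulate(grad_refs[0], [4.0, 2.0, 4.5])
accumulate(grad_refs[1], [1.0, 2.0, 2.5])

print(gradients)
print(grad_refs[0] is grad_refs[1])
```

Key concept: gradient accumulation aliasing.
Step by step:
`gradients = [0.0] * 6` → gradients = [0.0, 0.0, 0.0, 0.0, 0.0, 0.0]
`grad_refs = [gradients] * 9` → grad_refs = [[0.0, 0.0, 0.0, 0.0, 0.0, 0.0], [0.0, 0.0, 0.0, 0.0, 0.0, 0.0], [0.0, 0.0, 0.0, 0.0, 0.0, 0.0], [0.0, 0.0, 0.0, 0.0, 0.0, 0.0], [0.0, 0.0, 0.0, 0.0, 0.0, 0.0], [0.0, 0.0, 0.0, 0.0, 0.0, 0.0], [0.0, 0.0, 0.0, 0.0, 0.0, 0.0], [0.0, 0.0, 0.0, 0.0, 0.0, 0.0], [0.0, 0.0, 0.0, 0.0, 0.0, 0.0]]
`accumulate(grad_refs[0], [4.0, 2.0, 4.5])` → gradients = [4.0, 2.0, 4.5, 0.0, 0.0, 0.0]; grad_refs = [[4.0, 2.0, 4.5, 0.0, 0.0, 0.0], [4.0, 2.0, 4.5, 0.0, 0.0, 0.0], [4.0, 2.0, 4.5, 0.0, 0.0, 0.0], [4.0, 2.0, 4.5, 0.0, 0.0, 0.0], [4.0, 2.0, 4.5, 0.0, 0.0, 0.0], [4.0, 2.0, 4.5, 0.0, 0.0, 0.0], [4.0, 2.0, 4.5, 0.0, 0.0, 0.0], [4.0, 2.0, 4.5, 0.0, 0.0, 0.0], [4.0, 2.0, 4.5, 0.0, 0.0, 0.0]]
`accumulate(grad_refs[1], [1.0, 2.0, 2.5])` → gradients = [5.0, 4.0, 7.0, 0.0, 0.0, 0.0]; grad_refs = [[5.0, 4.0, 7.0, 0.0, 0.0, 0.0], [5.0, 4.0, 7.0, 0.0, 0.0, 0.0], [5.0, 4.0, 7.0, 0.0, 0.0, 0.0], [5.0, 4.0, 7.0, 0.0, 0.0, 0.0], [5.0, 4.0, 7.0, 0.0, 0.0, 0.0], [5.0, 4.0, 7.0, 0.0, 0.0, 0.0], [5.0, 4.0, 7.0, 0.0, 0.0, 0.0], [5.0, 4.0, 7.0, 0.0, 0.0, 0.0], [5.0, 4.0, 7.0, 0.0, 0.0, 0.0]]
`print(gradients)` → prints [5.0, 4.0, 7.0, 0.0, 0.0, 0.0]
`print(grad_refs[0] is grad_refs[1])` → prints True

Answer:
[5.0, 4.0, 7.0, 0.0, 0.0, 0.0]
True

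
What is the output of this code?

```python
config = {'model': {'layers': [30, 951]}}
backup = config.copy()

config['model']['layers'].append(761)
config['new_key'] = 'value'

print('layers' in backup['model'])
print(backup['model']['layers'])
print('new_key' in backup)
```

Key concept: shallow copy gotcha with nested dict.
Step by step:
`config = {'model': {'layers': [30, 951]}}` → config = {'model': {'layers': [30, 951]}}
`backup = config.copy()` → backup = {'model': {'layers': [30, 951]}}
`config['model']['layers'].append(761)` → config = {'model': {'layers': [30, 951, 761]}}; backup = {'model': {'layers': [30, 951, 761]}}
`config['new_key'] = 'value'` → config = {'model': {'layers': [30, 951, 761]}, 'new_key': 'value'}
`print('layers' in backup['model'])` → prints True
`print(backup['model']['layers'])` → prints [30, 951, 761]
`print('new_key' in backup)` → prints False

Answer:
True
[30, 951, 761]
False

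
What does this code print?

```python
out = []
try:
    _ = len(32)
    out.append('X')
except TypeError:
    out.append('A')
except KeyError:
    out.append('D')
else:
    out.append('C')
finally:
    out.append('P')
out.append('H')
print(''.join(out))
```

Execution trace: 'A' (except TypeError) → 'P' (finally) → 'H' (after the try/except). Output: APH

Answer: APH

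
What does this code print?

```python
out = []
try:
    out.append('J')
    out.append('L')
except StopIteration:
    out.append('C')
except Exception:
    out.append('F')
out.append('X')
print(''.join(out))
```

Execution trace: 'J' (try body) → 'L' (try body, no exception) → 'X' (after the try/except). Output: JLX

Answer: JLX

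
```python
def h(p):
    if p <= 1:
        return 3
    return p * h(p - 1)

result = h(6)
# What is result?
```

h(6) = 6 * 5 * 4 * 3 * 2 * 3 = 2160

Answer: 2160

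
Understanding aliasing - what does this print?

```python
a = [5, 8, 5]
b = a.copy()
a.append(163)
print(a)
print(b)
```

Key concept: list.copy() creates independent copy.
Step by step:
`a = [5, 8, 5]` → a = [5, 8, 5]
`b = a.copy()` → b = [5, 8, 5]
`a.append(163)` → a = [5, 8, 5, 163]
`print(a)` → prints [5, 8, 5, 163]
`print(b)` → prints [5, 8, 5]

Answer:
[5, 8, 5, 163]
[5, 8, 5]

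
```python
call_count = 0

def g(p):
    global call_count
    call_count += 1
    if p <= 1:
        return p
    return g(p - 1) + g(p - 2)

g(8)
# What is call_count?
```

Calls(p) = 1 + Calls(p-1) + Calls(p-2); Calls(0)=Calls(1)=1. For p=8 this gives 67.

Answer: 67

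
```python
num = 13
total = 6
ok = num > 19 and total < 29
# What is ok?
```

Trace:
`num = 13` → num = 13
`total = 6` → total = 6
`ok = num > 19 and total < 29` → ok = False
So ok = False

Answer: False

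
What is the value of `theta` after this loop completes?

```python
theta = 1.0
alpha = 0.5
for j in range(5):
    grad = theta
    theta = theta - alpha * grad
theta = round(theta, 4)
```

Gradient descent: w = 1.0 * (1 - 0.5)^5
`theta` takes the values: 1.0 → 0.5 → 0.25 → 0.125 → 0.0625 → 0.03125 → 0.0312

Answer: 0.0312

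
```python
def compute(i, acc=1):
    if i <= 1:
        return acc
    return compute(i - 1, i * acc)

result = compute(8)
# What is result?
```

Accumulator trace (n, acc): (8, 1) -> (7, 8) -> (6, 56) -> (5, 336) -> (4, 1680) -> (3, 6720) -> (2, 20160) -> (1, 40320) -> return 40320

Answer: 40320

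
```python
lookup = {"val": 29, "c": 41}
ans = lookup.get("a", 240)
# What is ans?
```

Trace:
`lookup = {"val": 29, "c": 41}` → lookup = {'val': 29, 'c': 41}
`ans = lookup.get("a", 240)` → ans = 240
So ans = 240

Answer: 240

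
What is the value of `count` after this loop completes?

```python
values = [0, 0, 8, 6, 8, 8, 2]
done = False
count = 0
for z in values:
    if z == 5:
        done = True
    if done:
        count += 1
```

Count elements after first 5 in [0, 0, 8, 6, 8, 8, 2]
`count` takes the values: 0

Answer: 0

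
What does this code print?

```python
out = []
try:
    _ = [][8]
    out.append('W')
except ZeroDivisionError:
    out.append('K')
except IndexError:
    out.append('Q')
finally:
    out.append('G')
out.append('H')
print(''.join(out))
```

Execution trace: 'Q' (except IndexError) → 'G' (finally) → 'H' (after the try/except). Output: QGH

Answer: QGH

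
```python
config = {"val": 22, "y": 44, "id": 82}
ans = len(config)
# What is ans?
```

Trace:
`config = {"val": 22, "y": 44, "id": 82}` → config = {'val': 22, 'y': 44, 'id': 82}
`ans = len(config)` → ans = 3
So ans = 3

Answer: 3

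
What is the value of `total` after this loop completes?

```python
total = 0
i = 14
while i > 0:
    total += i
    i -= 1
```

Sum 14 down to 1
`total` takes the values: 0 → 14 → 27 → 39 → 50 → 60 → 69 → 77 → 84 → 90 → 95 → 99 → 102 → 104 → 105

Answer: 105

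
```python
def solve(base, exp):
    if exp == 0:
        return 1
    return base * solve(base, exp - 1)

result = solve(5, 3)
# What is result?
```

solve(5, 3) = 5 * 5 * 5 = 125

Answer: 125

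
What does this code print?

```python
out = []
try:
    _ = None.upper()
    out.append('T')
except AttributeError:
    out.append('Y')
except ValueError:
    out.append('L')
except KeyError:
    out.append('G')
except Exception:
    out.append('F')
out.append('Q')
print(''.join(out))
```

Execution trace: 'Y' (except AttributeError) → 'Q' (after the try/except). Output: YQ

Answer: YQ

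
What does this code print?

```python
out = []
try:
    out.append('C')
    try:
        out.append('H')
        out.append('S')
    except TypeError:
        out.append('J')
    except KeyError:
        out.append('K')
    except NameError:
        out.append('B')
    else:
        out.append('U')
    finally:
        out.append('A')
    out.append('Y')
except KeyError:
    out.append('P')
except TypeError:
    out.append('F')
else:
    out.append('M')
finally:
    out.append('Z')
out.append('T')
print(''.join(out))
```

Execution trace: 'C' (try body) → 'H' (inner try body) → 'S' (inner try body, no exception) → 'U' (inner else) → 'A' (inner finally) → 'Y' (try body, no exception) → 'M' (else) → 'Z' (finally) → 'T' (after the try/except). Output: CHSUAYMZT

Answer: CHSUAYMZT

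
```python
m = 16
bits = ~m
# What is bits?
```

Trace:
`m = 16` → m = 16
`bits = ~m` → bits = -17
So bits = -17

Answer: -17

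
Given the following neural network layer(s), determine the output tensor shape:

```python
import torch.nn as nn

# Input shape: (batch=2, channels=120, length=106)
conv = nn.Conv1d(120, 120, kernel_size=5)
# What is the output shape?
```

Input: (2, 120, 106) -> Output: (2, 120, 102)

Answer: (2, 120, 102)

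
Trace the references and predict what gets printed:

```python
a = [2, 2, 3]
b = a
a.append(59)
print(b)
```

Key concept: basic list aliasing.
Step by step:
`a = [2, 2, 3]` → a = [2, 2, 3]
`b = a` → b = [2, 2, 3] (same object as a)
`a.append(59)` → a = [2, 2, 3, 59] (same object as b); b = [2, 2, 3, 59] (same object as a)
`print(b)` → prints [2, 2, 3, 59]

Answer: [2, 2, 3, 59]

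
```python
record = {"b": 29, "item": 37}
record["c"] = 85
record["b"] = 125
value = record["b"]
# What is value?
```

Trace:
`record = {"b": 29, "item": 37}` → record = {'b': 29, 'item': 37}
`record["c"] = 85` → record = {'b': 29, 'item': 37, 'c': 85}
`record["b"] = 125` → record = {'b': 125, 'item': 37, 'c': 85}
`value = record["b"]` → value = 125
So value = 125

Answer: 125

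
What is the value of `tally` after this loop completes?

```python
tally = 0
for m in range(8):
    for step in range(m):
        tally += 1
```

Triangle number: 0+1+2+...+7
`tally` takes the values: 0 → 1 → 2 → 3 → 4 → 5 → 6 → 7 → 8 → 9 → 10 → 11 → 12 → 13 → 14 → 15 → 16 → 17 → 18 → 19 → 20 → 21 → 22 → 23 → 24 → 25 → 26 → 27 → 28

Answer: 28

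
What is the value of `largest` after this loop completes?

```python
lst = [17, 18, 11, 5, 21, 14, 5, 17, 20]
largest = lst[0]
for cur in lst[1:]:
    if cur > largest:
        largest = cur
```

Maximum of [17, 18, 11, 5, 21, 14, 5, 17, 20]
`largest` takes the values: 17 → 18 → 21

Answer: 21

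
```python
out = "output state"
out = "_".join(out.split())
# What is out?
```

Trace:
`out = "output state"` → out = 'output state'
`out = "_".join(out.split())` → out = 'output_state'
So out = 'output_state'

Answer: 'output_state'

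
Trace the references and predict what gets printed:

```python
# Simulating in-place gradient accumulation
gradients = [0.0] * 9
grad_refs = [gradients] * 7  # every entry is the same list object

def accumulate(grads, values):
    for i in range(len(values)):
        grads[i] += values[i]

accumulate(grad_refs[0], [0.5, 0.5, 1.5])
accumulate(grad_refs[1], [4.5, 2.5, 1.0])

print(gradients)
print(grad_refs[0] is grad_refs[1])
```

Key concept: gradient accumulation aliasing.
Step by step:
`gradients = [0.0] * 9` → gradients = [0.0, 0.0, 0.0, 0.0, 0.0, 0.0, 0.0, 0.0, 0.0]
`grad_refs = [gradients] * 7` → grad_refs = [[0.0, 0.0, 0.0, 0.0, 0.0, 0.0, 0.0, 0.0, 0.0], [0.0, 0.0, 0.0, 0.0, 0.0, 0.0, 0.0, 0.0, 0.0], [0.0, 0.0, 0.0, 0.0, 0.0, 0.0, 0.0, 0.0, 0.0], [0.0, 0.0, 0.0, 0.0, 0.0, 0.0, 0.0, 0.0, 0.0], [0.0, 0.0, 0.0, 0.0, 0.0, 0.0, 0.0, 0.0, 0.0], [0.0, 0.0, 0.0, 0.0, 0.0, 0.0, 0.0, 0.0, 0.0], [0.0, 0.0, 0.0, 0.0, 0.0, 0.0, 0.0, 0.0, 0.0]]
`accumulate(grad_refs[0], [0.5, 0.5, 1.5])` → gradients = [0.5, 0.5, 1.5, 0.0, 0.0, 0.0, 0.0, 0.0, 0.0]; grad_refs = [[0.5, 0.5, 1.5, 0.0, 0.0, 0.0, 0.0, 0.0, 0.0], [0.5, 0.5, 1.5, 0.0, 0.0, 0.0, 0.0, 0.0, 0.0], [0.5, 0.5, 1.5, 0.0, 0.0, 0.0, 0.0, 0.0, 0.0], [0.5, 0.5, 1.5, 0.0, 0.0, 0.0, 0.0, 0.0, 0.0], [0.5, 0.5, 1.5, 0.0, 0.0, 0.0, 0.0, 0.0, 0.0], [0.5, 0.5, 1.5, 0.0, 0.0, 0.0, 0.0, 0.0, 0.0], [0.5, 0.5, 1.5, 0.0, 0.0, 0.0, 0.0, 0.0, 0.0]]
`accumulate(grad_refs[1], [4.5, 2.5, 1.0])` → gradients = [5.0, 3.0, 2.5, 0.0, 0.0, 0.0, 0.0, 0.0, 0.0]; grad_refs = [[5.0, 3.0, 2.5, 0.0, 0.0, 0.0, 0.0, 0.0, 0.0], [5.0, 3.0, 2.5, 0.0, 0.0, 0.0, 0.0, 0.0, 0.0], [5.0, 3.0, 2.5, 0.0, 0.0, 0.0, 0.0, 0.0, 0.0], [5.0, 3.0, 2.5, 0.0, 0.0, 0.0, 0.0, 0.0, 0.0], [5.0, 3.0, 2.5, 0.0, 0.0, 0.0, 0.0, 0.0, 0.0], [5.0, 3.0, 2.5, 0.0, 0.0, 0.0, 0.0, 0.0, 0.0], [5.0, 3.0, 2.5, 0.0, 0.0, 0.0, 0.0, 0.0, 0.0]]
`print(gradients)` → prints [5.0, 3.0, 2.5, 0.0, 0.0, 0.0, 0.0, 0.0, 0.0]
`print(grad_refs[0] is grad_refs[1])` → prints True

Answer:
[5.0, 3.0, 2.5, 0.0, 0.0, 0.0, 0.0, 0.0, 0.0]
True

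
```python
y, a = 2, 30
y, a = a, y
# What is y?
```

Trace:
`y, a = 2, 30` → y = 2; a = 30
`y, a = a, y` → y = 30; a = 2
So y = 30

Answer: 30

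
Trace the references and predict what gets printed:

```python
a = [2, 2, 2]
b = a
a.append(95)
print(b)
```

Key concept: basic list aliasing.
Step by step:
`a = [2, 2, 2]` → a = [2, 2, 2]
`b = a` → b = [2, 2, 2] (same object as a)
`a.append(95)` → a = [2, 2, 2, 95] (same object as b); b = [2, 2, 2, 95] (same object as a)
`print(b)` → prints [2, 2, 2, 95]

Answer: [2, 2, 2, 95]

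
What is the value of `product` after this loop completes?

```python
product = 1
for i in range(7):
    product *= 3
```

3^7 = 2187
`product` takes the values: 1 → 3 → 9 → 27 → 81 → 243 → 729 → 2187

Answer: 2187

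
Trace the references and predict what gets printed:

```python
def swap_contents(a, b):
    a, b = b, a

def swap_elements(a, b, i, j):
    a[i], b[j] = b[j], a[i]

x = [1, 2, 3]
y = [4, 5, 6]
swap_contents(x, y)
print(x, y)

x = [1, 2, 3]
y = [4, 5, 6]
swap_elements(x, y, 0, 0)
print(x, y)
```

Key concept: parameter rebinding vs mutation.
Step by step:
`x = [1, 2, 3]` → x = [1, 2, 3]
`y = [4, 5, 6]` → y = [4, 5, 6]
`swap_contents(x, y)` → no visible change to tracked variables
`print(x, y)` → prints [1, 2, 3] [4, 5, 6]
`x = [1, 2, 3]` → x = [1, 2, 3]
`y = [4, 5, 6]` → y = [4, 5, 6]
`swap_elements(x, y, 0, 0)` → x = [4, 2, 3]; y = [1, 5, 6]
`print(x, y)` → prints [4, 2, 3] [1, 5, 6]

Answer:
[1, 2, 3] [4, 5, 6]
[4, 2, 3] [1, 5, 6]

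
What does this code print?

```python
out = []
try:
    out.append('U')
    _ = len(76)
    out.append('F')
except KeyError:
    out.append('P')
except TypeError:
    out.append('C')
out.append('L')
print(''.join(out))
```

Execution trace: 'U' (try body) → 'C' (except TypeError) → 'L' (after the try/except). Output: UCL

Answer: UCL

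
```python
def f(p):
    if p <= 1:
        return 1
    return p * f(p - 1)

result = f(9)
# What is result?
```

f(9) = 9 * 8 * 7 * 6 * 5 * 4 * 3 * 2 * 1 = 362880

Answer: 362880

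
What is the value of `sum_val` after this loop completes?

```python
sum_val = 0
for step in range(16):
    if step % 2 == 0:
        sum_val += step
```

Sum of even numbers 0 to 15
`sum_val` takes the values: 0 → 2 → 6 → 12 → 20 → 30 → 42 → 56

Answer: 56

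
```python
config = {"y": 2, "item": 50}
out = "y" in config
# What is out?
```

Trace:
`config = {"y": 2, "item": 50}` → config = {'y': 2, 'item': 50}
`out = "y" in config` → out = True
So out = True

Answer: True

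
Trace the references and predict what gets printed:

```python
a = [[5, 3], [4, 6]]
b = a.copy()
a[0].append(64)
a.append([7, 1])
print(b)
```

Key concept: shallow copy with nested lists.
Step by step:
`a = [[5, 3], [4, 6]]` → a = [[5, 3], [4, 6]]
`b = a.copy()` → b = [[5, 3], [4, 6]]
`a[0].append(64)` → a = [[5, 3, 64], [4, 6]]; b = [[5, 3, 64], [4, 6]]
`a.append([7, 1])` → a = [[5, 3, 64], [4, 6], [7, 1]]
`print(b)` → prints [[5, 3, 64], [4, 6]]

Answer: [[5, 3, 64], [4, 6]]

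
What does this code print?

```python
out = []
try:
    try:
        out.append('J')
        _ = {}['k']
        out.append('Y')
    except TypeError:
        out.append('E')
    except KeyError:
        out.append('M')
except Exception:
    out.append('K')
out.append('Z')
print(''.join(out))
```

Execution trace: 'J' (inner try body) → 'M' (inner except KeyError) → 'Z' (after the try/except). Output: JMZ

Answer: JMZ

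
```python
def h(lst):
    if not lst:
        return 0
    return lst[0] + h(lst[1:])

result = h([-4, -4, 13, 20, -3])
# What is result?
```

(-4) + (-4) + 13 + 20 + (-3) + 0 = 22

Answer: 22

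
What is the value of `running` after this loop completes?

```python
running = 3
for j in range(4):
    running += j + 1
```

Start at 3, add 1 to 4 = 13
`running` takes the values: 3 → 4 → 6 → 9 → 13

Answer: 13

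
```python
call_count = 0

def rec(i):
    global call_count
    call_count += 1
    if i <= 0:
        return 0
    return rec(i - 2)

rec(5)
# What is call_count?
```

Linear recursion stepping by 2: 4 calls from i=5 down to ≤0.

Answer: 4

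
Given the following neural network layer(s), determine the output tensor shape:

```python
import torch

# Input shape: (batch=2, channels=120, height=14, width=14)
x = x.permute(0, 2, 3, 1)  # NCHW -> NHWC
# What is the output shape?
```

Input: (2, 120, 14, 14) -> Output: (2, 14, 14, 120)

Answer: (2, 14, 14, 120)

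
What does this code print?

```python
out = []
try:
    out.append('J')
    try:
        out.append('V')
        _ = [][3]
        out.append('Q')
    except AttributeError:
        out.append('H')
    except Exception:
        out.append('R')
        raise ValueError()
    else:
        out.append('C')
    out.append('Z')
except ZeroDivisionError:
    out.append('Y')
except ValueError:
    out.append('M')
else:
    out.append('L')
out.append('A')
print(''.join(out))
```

Execution trace: 'J' (try body) → 'V' (inner try body) → 'R' (inner except Exception) → 'M' (except ValueError) → 'A' (after the try/except). Output: JVRMA

Answer: JVRMA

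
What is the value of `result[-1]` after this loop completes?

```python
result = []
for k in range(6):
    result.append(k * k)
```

Last element of squares 0 to 5
`result` takes the values: [] → [0] → [0, 1] → [0, 1, 4] → [0, 1, 4, 9] → [0, 1, 4, 9, 16] → [0, 1, 4, 9, 16, 25]
So `result[-1]` = 25

Answer: 25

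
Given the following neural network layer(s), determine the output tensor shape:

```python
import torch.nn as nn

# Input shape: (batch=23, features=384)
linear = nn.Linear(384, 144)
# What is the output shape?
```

Input: (23, 384) -> Output: (23, 144)

Answer: (23, 144)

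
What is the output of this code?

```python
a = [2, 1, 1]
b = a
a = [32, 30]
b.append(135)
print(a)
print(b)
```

Key concept: rebinding vs mutation: a is rebound to a new list, b still points at the original.
Step by step:
`a = [2, 1, 1]` → a = [2, 1, 1]
`b = a` → b = [2, 1, 1] (same object as a)
`a = [32, 30]` → a = [32, 30]
`b.append(135)` → b = [2, 1, 1, 135]
`print(a)` → prints [32, 30]
`print(b)` → prints [2, 1, 1, 135]

Answer:
[32, 30]
[2, 1, 1, 135]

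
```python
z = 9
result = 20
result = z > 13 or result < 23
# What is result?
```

Trace:
`z = 9` → z = 9
`result = 20` → result = 20
`result = z > 13 or result < 23` → result = True
So result = True

Answer: True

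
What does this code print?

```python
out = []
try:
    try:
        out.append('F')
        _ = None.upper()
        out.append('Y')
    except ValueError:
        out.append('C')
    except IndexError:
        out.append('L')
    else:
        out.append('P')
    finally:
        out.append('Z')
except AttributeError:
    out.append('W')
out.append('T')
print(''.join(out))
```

Execution trace: 'F' (try body) → 'Z' (finally) → 'W' (outer except AttributeError) → 'T' (after the try/except). Output: FZWT

Answer: FZWT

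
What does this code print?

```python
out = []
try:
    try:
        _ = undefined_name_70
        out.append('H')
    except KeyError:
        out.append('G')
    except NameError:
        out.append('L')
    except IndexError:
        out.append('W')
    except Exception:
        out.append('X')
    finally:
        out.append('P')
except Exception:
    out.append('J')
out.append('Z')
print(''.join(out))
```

Execution trace: 'L' (inner except NameError) → 'P' (inner finally) → 'Z' (after the try/except). Output: LPZ

Answer: LPZ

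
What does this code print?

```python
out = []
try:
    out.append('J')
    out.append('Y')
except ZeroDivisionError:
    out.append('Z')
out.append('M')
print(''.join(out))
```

Execution trace: 'J' (try body) → 'Y' (try body, no exception) → 'M' (after the try/except). Output: JYM

Answer: JYM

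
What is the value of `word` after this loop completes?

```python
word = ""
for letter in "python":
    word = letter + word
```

Reverse 'python'
`word` takes the values: "" → "p" → "yp" → "typ" → "htyp" → "ohtyp" → "nohtyp"

Answer: "nohtyp"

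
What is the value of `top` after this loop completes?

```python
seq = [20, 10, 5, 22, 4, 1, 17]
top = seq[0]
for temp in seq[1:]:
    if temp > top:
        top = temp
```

Maximum of [20, 10, 5, 22, 4, 1, 17]
`top` takes the values: 20 → 22

Answer: 22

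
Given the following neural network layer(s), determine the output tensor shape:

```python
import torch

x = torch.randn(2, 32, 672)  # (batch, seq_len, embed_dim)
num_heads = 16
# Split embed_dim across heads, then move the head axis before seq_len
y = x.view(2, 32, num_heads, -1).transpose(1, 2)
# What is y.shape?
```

Input: (2, 32, 672) -> head_dim = 672 // 16 = 42; after view: (2, 32, 16, 42) -> after transpose(1, 2): (2, 16, 32, 42) -> Output: (2, 16, 32, 42)

Answer: (2, 16, 32, 42)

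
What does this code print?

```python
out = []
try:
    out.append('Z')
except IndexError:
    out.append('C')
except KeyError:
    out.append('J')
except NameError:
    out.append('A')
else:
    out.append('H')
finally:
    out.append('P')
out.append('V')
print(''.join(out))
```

Execution trace: 'Z' (try body, no exception) → 'H' (else) → 'P' (finally) → 'V' (after the try/except). Output: ZHPV

Answer: ZHPV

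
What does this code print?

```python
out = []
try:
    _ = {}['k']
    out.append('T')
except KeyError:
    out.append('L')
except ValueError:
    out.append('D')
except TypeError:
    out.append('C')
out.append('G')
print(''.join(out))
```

Execution trace: 'L' (except KeyError) → 'G' (after the try/except). Output: LG

Answer: LG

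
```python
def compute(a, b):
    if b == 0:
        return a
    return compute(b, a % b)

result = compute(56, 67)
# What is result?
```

compute(56, 67) -> compute(67, 56) -> compute(56, 11) -> compute(11, 1) -> compute(1, 0) -> 1

Answer: 1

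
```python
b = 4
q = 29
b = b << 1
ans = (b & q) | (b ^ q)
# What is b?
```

Trace:
`b = 4` → b = 4
`q = 29` → q = 29
`b = b << 1` → b = 8
`ans = (b & q) | (b ^ q)` → ans = 29
So b = 8

Answer: 8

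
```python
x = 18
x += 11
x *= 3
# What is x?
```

Trace:
`x = 18` → x = 18
`x += 11` → x = 29
`x *= 3` → x = 87
So x = 87

Answer: 87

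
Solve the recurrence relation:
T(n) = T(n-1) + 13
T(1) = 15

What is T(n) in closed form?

Unrolling: T(n) = T(1) + 13·(n-1) = 15 + 13(n-1) = 13n + 2.

Answer: T(n) = 13n + 2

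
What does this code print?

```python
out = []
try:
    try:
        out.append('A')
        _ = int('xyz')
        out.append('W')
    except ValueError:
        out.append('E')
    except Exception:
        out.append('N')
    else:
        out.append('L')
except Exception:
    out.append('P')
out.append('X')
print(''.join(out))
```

Execution trace: 'A' (inner try body) → 'E' (inner except ValueError) → 'X' (after the try/except). Output: AEX

Answer: AEX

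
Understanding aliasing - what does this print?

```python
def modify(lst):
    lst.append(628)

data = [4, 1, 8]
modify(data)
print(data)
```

Key concept: function modifies passed list.
Step by step:
`data = [4, 1, 8]` → data = [4, 1, 8]
`modify(data)` → data = [4, 1, 8, 628]
`print(data)` → prints [4, 1, 8, 628]

Answer: [4, 1, 8, 628]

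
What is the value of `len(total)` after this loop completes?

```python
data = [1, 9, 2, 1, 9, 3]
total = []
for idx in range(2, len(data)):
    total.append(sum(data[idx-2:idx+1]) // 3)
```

Number of 3-element averages
`total` takes the values: [] → [4] → [4, 4] → [4, 4, 4] → [4, 4, 4, 4]
So `len(total)` = 4

Answer: 4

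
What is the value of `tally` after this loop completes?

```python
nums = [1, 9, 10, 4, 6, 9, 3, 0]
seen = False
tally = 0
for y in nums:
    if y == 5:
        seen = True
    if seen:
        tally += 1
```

Count elements after first 5 in [1, 9, 10, 4, 6, 9, 3, 0]
`tally` takes the values: 0

Answer: 0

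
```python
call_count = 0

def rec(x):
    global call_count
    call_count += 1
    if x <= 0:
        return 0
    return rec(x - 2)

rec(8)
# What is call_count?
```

Linear recursion stepping by 2: 5 calls from x=8 down to ≤0.

Answer: 5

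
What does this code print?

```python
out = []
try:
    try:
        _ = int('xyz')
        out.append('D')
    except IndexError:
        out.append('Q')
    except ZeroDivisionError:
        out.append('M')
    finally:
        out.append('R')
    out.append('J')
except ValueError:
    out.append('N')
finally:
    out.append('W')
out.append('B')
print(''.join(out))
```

Execution trace: 'R' (inner finally) → 'N' (except ValueError) → 'W' (finally) → 'B' (after the try/except). Output: RNWB

Answer: RNWB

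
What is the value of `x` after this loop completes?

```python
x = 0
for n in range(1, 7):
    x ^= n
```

XOR of 1 to 6
`x` takes the values: 0 → 1 → 3 → 0 → 4 → 1 → 7

Answer: 7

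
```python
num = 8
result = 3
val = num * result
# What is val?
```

Trace:
`num = 8` → num = 8
`result = 3` → result = 3
`val = num * result` → val = 24
So val = 24

Answer: 24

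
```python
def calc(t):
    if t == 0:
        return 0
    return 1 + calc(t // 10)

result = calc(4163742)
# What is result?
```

Count of digits of 4163742: 7

Answer: 7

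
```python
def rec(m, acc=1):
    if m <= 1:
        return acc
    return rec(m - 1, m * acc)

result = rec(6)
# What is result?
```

Accumulator trace (n, acc): (6, 1) -> (5, 6) -> (4, 30) -> (3, 120) -> (2, 360) -> (1, 720) -> return 720

Answer: 720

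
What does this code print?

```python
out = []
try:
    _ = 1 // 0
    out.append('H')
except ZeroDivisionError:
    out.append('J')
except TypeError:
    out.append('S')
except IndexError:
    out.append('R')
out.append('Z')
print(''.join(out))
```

Execution trace: 'J' (except ZeroDivisionError) → 'Z' (after the try/except). Output: JZ

Answer: JZ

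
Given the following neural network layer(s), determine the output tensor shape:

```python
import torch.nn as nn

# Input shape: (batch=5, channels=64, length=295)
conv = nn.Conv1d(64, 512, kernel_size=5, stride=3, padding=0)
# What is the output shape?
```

Input: (5, 64, 295) -> Output: (5, 512, 97)

Answer: (5, 512, 97)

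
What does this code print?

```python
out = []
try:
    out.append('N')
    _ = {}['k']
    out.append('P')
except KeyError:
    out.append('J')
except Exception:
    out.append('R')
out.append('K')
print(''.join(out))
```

Execution trace: 'N' (try body) → 'J' (except KeyError) → 'K' (after the try/except). Output: NJK

Answer: NJK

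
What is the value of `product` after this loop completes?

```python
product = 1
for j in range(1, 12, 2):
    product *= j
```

Product of 1, 3, 5, ... up to 11
`product` takes the values: 1 → 3 → 15 → 105 → 945 → 10395

Answer: 10395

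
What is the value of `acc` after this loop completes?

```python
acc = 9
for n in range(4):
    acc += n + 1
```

Start at 9, add 1 to 4 = 19
`acc` takes the values: 9 → 10 → 12 → 15 → 19

Answer: 19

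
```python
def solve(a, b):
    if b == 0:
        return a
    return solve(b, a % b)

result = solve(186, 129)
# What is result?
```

solve(186, 129) -> solve(129, 57) -> solve(57, 15) -> solve(15, 12) -> solve(12, 3) -> solve(3, 0) -> 3

Answer: 3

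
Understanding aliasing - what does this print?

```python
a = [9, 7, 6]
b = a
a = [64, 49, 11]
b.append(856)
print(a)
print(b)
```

Key concept: rebinding vs mutation: a is rebound to a new list, b still points at the original.
Step by step:
`a = [9, 7, 6]` → a = [9, 7, 6]
`b = a` → b = [9, 7, 6] (same object as a)
`a = [64, 49, 11]` → a = [64, 49, 11]
`b.append(856)` → b = [9, 7, 6, 856]
`print(a)` → prints [64, 49, 11]
`print(b)` → prints [9, 7, 6, 856]

Answer:
[64, 49, 11]
[9, 7, 6, 856]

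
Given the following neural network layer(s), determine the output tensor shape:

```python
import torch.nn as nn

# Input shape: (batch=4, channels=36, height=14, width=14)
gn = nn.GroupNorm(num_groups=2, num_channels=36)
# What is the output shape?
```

Input: (4, 36, 14, 14) -> Output: (4, 36, 14, 14)

Answer: (4, 36, 14, 14)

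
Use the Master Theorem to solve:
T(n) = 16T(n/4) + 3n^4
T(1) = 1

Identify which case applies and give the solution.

a=16, b=4, f(n)=3n^4. log_4(16) = 2. Since c=4 > 2 and the regularity condition holds (16(n/4)^4 = (16/4^4)n^4 with 16/4^4 < 1), Case 3 applies: T(n) = Θ(f(n)) = O(n^4).

Answer: O(n^4) - Case 3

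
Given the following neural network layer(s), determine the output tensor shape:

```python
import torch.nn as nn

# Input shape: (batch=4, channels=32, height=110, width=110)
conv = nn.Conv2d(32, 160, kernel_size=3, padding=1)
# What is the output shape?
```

Input: (4, 32, 110, 110) -> Output: (4, 160, 110, 110)

Answer: (4, 160, 110, 110)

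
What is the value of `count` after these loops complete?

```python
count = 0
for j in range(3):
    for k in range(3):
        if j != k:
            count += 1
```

3² - 3 (exclude diagonal)
`count` takes the values: 0 → 1 → 2 → 3 → 4 → 5 → 6

Answer: 6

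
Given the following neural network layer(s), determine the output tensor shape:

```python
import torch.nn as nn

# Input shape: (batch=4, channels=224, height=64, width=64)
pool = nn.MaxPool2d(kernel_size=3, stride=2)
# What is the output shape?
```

Input: (4, 224, 64, 64) -> Output: (4, 224, 31, 31)

Answer: (4, 224, 31, 31)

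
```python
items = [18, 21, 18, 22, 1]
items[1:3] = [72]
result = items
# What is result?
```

Trace:
`items = [18, 21, 18, 22, 1]` → items = [18, 21, 18, 22, 1]
`items[1:3] = [72]` → items = [18, 72, 22, 1]
`result = items` → result = [18, 72, 22, 1]
So result = [18, 72, 22, 1]

Answer: [18, 72, 22, 1]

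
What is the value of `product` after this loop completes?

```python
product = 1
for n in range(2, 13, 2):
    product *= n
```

Product of even numbers 2 to 12
`product` takes the values: 1 → 2 → 8 → 48 → 384 → 3840 → 46080

Answer: 46080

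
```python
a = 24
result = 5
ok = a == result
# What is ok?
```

Trace:
`a = 24` → a = 24
`result = 5` → result = 5
`ok = a == result` → ok = False
So ok = False

Answer: False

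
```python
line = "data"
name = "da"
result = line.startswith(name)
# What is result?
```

Trace:
`line = "data"` → line = 'data'
`name = "da"` → name = 'da'
`result = line.startswith(name)` → result = True
So result = True

Answer: True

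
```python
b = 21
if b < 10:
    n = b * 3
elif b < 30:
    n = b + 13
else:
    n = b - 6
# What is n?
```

Trace:
`b = 21` → b = 21
`if b < 10: ...` → b < 10 is False, b < 30 is True → n = 34
So n = 34

Answer: 34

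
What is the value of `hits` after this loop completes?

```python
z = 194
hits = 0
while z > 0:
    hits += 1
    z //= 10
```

Count digits by repeated division by 10
`hits` takes the values: 0 → 1 → 2 → 3

Answer: 3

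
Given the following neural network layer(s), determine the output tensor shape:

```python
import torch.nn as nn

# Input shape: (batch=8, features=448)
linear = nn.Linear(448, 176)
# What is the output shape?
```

Input: (8, 448) -> Output: (8, 176)

Answer: (8, 176)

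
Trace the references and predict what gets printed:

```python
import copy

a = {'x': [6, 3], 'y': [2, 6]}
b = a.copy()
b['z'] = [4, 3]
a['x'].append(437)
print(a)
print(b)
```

Key concept: shallow copy of dict with mutable values.
Step by step:
`a = {'x': [6, 3], 'y': [2, 6]}` → a = {'x': [6, 3], 'y': [2, 6]}
`b = a.copy()` → b = {'x': [6, 3], 'y': [2, 6]}
`b['z'] = [4, 3]` → b = {'x': [6, 3], 'y': [2, 6], 'z': [4, 3]}
`a['x'].append(437)` → a = {'x': [6, 3, 437], 'y': [2, 6]}; b = {'x': [6, 3, 437], 'y': [2, 6], 'z': [4, 3]}
`print(a)` → prints {'x': [6, 3, 437], 'y': [2, 6]}
`print(b)` → prints {'x': [6, 3, 437], 'y': [2, 6], 'z': [4, 3]}

Answer:
{'x': [6, 3, 437], 'y': [2, 6]}
{'x': [6, 3, 437], 'y': [2, 6], 'z': [4, 3]}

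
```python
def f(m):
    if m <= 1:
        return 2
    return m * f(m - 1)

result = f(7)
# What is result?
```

f(7) = 7 * 6 * 5 * 4 * 3 * 2 * 2 = 10080

Answer: 10080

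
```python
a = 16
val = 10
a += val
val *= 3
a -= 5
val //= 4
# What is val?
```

Trace:
`a = 16` → a = 16
`val = 10` → val = 10
`a += val` → a = 26
`val *= 3` → val = 30
`a -= 5` → a = 21
`val //= 4` → val = 7
So val = 7

Answer: 7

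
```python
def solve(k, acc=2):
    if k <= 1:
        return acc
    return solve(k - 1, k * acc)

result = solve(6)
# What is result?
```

Accumulator trace (n, acc): (6, 2) -> (5, 12) -> (4, 60) -> (3, 240) -> (2, 720) -> (1, 1440) -> return 1440

Answer: 1440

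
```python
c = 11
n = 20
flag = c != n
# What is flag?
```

Trace:
`c = 11` → c = 11
`n = 20` → n = 20
`flag = c != n` → flag = True
So flag = True

Answer: True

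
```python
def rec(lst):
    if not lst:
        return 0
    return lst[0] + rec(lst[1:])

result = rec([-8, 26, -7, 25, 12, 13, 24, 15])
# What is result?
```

(-8) + 26 + (-7) + 25 + 12 + 13 + 24 + 15 + 0 = 100

Answer: 100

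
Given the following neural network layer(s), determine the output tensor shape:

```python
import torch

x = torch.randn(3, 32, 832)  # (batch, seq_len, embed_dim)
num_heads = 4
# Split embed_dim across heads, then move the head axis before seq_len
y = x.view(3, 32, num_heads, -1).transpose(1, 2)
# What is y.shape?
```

Input: (3, 32, 832) -> head_dim = 832 // 4 = 208; after view: (3, 32, 4, 208) -> after transpose(1, 2): (3, 4, 32, 208) -> Output: (3, 4, 32, 208)

Answer: (3, 4, 32, 208)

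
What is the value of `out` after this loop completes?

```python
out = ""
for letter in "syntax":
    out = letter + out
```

Reverse 'syntax'
`out` takes the values: "" → "s" → "ys" → "nys" → "tnys" → "atnys" → "xatnys"

Answer: "xatnys"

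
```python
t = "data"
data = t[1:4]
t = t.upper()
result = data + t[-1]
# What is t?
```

Trace:
`t = "data"` → t = 'data'
`data = t[1:4]` → data = 'ata'
`t = t.upper()` → t = 'DATA'
`result = data + t[-1]` → result = 'ataA'
So t = 'DATA'

Answer: 'DATA'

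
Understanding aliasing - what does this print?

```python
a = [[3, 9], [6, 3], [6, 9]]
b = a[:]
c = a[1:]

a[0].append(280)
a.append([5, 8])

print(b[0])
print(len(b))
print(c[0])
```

Key concept: slice with nested mutation.
Step by step:
`a = [[3, 9], [6, 3], [6, 9]]` → a = [[3, 9], [6, 3], [6, 9]]
`b = a[:]` → b = [[3, 9], [6, 3], [6, 9]]
`c = a[1:]` → c = [[6, 3], [6, 9]]
`a[0].append(280)` → a = [[3, 9, 280], [6, 3], [6, 9]]; b = [[3, 9, 280], [6, 3], [6, 9]]
`a.append([5, 8])` → a = [[3, 9, 280], [6, 3], [6, 9], [5, 8]]
`print(b[0])` → prints [3, 9, 280]
`print(len(b))` → prints 3
`print(c[0])` → prints [6, 3]

Answer:
[3, 9, 280]
3
[6, 3]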